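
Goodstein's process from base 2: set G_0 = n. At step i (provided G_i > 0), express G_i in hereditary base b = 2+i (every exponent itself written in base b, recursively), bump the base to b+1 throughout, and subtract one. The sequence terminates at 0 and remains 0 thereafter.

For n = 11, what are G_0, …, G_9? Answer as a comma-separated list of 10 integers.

11, 84, 1027, 15627, 279937, 5764801, 134217727, 2749609302, 70077777775, 1997331745490

G_0=11  [base 2] 2^(2 + 1) + 2 + 1  →[2↦3]→  3^(3 + 1) + 3 + 1 = 85  −1 ⇒ G_1=84
G_1=84  [base 3] 3^(3 + 1) + 3  →[3↦4]→  4^(4 + 1) + 4 = 1028  −1 ⇒ G_2=1027
G_2=1027  [base 4] 4^(4 + 1) + 3  →[4↦5]→  5^(5 + 1) + 3 = 15628  −1 ⇒ G_3=15627
G_3=15627  [base 5] 5^(5 + 1) + 2  →[5↦6]→  6^(6 + 1) + 2 = 279938  −1 ⇒ G_4=279937
G_4=279937  [base 6] 6^(6 + 1) + 1  →[6↦7]→  7^(7 + 1) + 1 = 5764802  −1 ⇒ G_5=5764801
G_5=5764801  [base 7] 7^(7 + 1)  →[7↦8]→  8^(8 + 1) = 134217728  −1 ⇒ G_6=134217727
G_6=134217727  [base 8] 7·8^8 + 7·8^7 + 7·8^6 + 7·8^5 + 7·8^4 + 7·8^3 + 7·8^2 + 7·8 + 7  →[8↦9]→  7·9^9 + 7·9^7 + 7·9^6 + 7·9^5 + 7·9^4 + 7·9^3 + 7·9^2 + 7·9 + 7 = 2749609303  −1 ⇒ G_7=2749609302
G_7=2749609302  [base 9] 7·9^9 + 7·9^7 + 7·9^6 + 7·9^5 + 7·9^4 + 7·9^3 + 7·9^2 + 7·9 + 6  →[9↦10]→  7·10^10 + 7·10^7 + 7·10^6 + 7·10^5 + 7·10^4 + 7·10^3 + 7·10^2 + 7·10 + 6 = 70077777776  −1 ⇒ G_8=70077777775
G_8=70077777775  [base 10] 7·10^10 + 7·10^7 + 7·10^6 + 7·10^5 + 7·10^4 + 7·10^3 + 7·10^2 + 7·10 + 5  →[10↦11]→  7·11^11 + 7·11^7 + 7·11^6 + 7·11^5 + 7·11^4 + 7·11^3 + 7·11^2 + 7·11 + 5 = 1997331745491  −1 ⇒ G_9=1997331745490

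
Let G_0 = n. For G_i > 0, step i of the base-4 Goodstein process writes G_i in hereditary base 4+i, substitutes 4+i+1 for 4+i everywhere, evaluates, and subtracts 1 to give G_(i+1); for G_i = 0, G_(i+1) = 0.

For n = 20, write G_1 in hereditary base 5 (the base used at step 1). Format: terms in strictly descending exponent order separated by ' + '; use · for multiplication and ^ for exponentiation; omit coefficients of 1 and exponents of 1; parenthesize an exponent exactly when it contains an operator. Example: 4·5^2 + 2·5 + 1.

G_0 = 20. HB_4(20) = 4^2 + 4. Bump = 30. G_1 = 29.
G_1 = 29. HB_5(29) = 5^2 + 4. Bump = 40. G_2 = 39.

5^2 + 4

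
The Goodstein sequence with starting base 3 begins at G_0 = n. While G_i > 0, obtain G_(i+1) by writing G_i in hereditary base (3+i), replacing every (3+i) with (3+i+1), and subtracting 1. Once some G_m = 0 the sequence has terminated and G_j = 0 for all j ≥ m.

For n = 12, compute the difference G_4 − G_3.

G_0 = 12. HB_3(12) = 3^2 + 3. Bump = 20. G_1 = 19.
G_1 = 19. HB_4(19) = 4^2 + 3. Bump = 28. G_2 = 27.
G_2 = 27. HB_5(27) = 5^2 + 2. Bump = 38. G_3 = 37.
G_3 = 37. HB_6(37) = 6^2 + 1. Bump = 50. G_4 = 49.

12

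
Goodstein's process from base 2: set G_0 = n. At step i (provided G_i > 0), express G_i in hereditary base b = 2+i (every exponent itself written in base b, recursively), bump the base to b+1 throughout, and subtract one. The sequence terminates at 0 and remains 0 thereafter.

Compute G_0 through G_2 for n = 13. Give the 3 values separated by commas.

13 —HB2→ 2^(2 + 1) + 2^2 + 1 —bump→ 3^(3 + 1) + 3^3 + 1 = 109 —(−1)→ 108
108 —HB3→ 3^(3 + 1) + 3^3 —bump→ 4^(4 + 1) + 4^4 = 1280 —(−1)→ 1279

13, 108, 1279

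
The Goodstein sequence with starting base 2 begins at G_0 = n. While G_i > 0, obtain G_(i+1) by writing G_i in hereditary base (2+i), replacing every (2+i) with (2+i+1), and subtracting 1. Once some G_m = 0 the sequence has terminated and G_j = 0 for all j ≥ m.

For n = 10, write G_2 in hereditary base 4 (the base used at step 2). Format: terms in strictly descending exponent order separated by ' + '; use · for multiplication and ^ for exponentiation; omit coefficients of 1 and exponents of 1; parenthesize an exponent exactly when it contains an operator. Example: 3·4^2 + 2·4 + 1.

4^(4 + 1) + 1

step 0: 10 = 2^(2 + 1) + 2; sub 3 for 2: 3^(3 + 1) + 3; = 84; G_1 = 84−1 = 83
step 1: 83 = 3^(3 + 1) + 2; sub 4 for 3: 4^(4 + 1) + 2; = 1026; G_2 = 1026−1 = 1025
step 2: 1025 = 4^(4 + 1) + 1; sub 5 for 4: 5^(5 + 1) + 1; = 15626; G_3 = 15626−1 = 15625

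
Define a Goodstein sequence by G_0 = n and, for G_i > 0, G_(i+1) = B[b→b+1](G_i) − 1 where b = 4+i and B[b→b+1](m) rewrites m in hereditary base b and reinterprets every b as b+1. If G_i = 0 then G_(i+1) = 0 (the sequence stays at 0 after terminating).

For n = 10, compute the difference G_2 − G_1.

1

G_0 = 10. HB_4(10) = 2·4 + 2. Bump = 12. G_1 = 11.
G_1 = 11. HB_5(11) = 2·5 + 1. Bump = 13. G_2 = 12.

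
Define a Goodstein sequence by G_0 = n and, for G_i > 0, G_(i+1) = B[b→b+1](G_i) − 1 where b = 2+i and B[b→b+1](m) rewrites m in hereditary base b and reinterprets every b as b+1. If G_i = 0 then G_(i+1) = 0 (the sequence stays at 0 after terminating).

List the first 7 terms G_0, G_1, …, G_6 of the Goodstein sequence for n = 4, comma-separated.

4, 26, 41, 60, 83, 109, 139

(0) 4|_2 = 2^2 ↦ 3^3|_3 = 27 ⇒ 26
(1) 26|_3 = 2·3^2 + 2·3 + 2 ↦ 2·4^2 + 2·4 + 2|_4 = 42 ⇒ 41
(2) 41|_4 = 2·4^2 + 2·4 + 1 ↦ 2·5^2 + 2·5 + 1|_5 = 61 ⇒ 60
(3) 60|_5 = 2·5^2 + 2·5 ↦ 2·6^2 + 2·6|_6 = 84 ⇒ 83
(4) 83|_6 = 2·6^2 + 6 + 5 ↦ 2·7^2 + 7 + 5|_7 = 110 ⇒ 109
(5) 109|_7 = 2·7^2 + 7 + 4 ↦ 2·8^2 + 8 + 4|_8 = 140 ⇒ 139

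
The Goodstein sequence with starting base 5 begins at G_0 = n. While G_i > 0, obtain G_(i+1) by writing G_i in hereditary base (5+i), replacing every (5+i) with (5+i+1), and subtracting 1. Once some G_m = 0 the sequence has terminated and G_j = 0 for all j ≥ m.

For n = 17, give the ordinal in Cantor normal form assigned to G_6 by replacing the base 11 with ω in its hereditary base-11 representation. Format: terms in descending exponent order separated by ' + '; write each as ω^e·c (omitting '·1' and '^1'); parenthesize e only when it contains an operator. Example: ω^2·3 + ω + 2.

step 0: 17 = 3·5 + 2; sub 6 for 5: 3·6 + 2; = 20; G_1 = 20−1 = 19
step 1: 19 = 3·6 + 1; sub 7 for 6: 3·7 + 1; = 22; G_2 = 22−1 = 21
step 2: 21 = 3·7; sub 8 for 7: 3·8; = 24; G_3 = 24−1 = 23
step 3: 23 = 2·8 + 7; sub 9 for 8: 2·9 + 7; = 25; G_4 = 25−1 = 24
step 4: 24 = 2·9 + 6; sub 10 for 9: 2·10 + 6; = 26; G_5 = 26−1 = 25
step 5: 25 = 2·10 + 5; sub 11 for 10: 2·11 + 5; = 27; G_6 = 27−1 = 26

ω·2 + 4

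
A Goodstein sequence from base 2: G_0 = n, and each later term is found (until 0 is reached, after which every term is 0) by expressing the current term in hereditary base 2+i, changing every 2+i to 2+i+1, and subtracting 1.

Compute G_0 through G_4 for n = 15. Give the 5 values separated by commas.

15, 111, 1283, 18752, 326593

base 2: 15 = 2^(2 + 1) + 2^2 + 2 + 1; at 3: 3^(3 + 1) + 3^3 + 3 + 1 = 112; next = 111
base 3: 111 = 3^(3 + 1) + 3^3 + 3; at 4: 4^(4 + 1) + 4^4 + 4 = 1284; next = 1283
base 4: 1283 = 4^(4 + 1) + 4^4 + 3; at 5: 5^(5 + 1) + 5^5 + 3 = 18753; next = 18752
base 5: 18752 = 5^(5 + 1) + 5^5 + 2; at 6: 6^(6 + 1) + 6^6 + 2 = 326594; next = 326593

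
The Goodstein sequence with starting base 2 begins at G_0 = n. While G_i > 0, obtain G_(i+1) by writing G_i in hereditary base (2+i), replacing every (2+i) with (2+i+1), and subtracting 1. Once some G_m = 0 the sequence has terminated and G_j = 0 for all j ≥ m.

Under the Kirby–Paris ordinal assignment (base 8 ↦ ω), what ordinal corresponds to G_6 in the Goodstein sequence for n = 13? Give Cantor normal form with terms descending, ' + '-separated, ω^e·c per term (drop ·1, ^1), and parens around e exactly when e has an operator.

ω^(ω + 1) + ω^3·3 + ω^2·3 + ω·2 + 7

[0] 13 ≡ 2^(2 + 1) + 2^2 + 1 (base 2). Lift 3: 109. −1: 108.
[1] 108 ≡ 3^(3 + 1) + 3^3 (base 3). Lift 4: 1280. −1: 1279.
[2] 1279 ≡ 4^(4 + 1) + 3·4^3 + 3·4^2 + 3·4 + 3 (base 4). Lift 5: 16093. −1: 16092.
[3] 16092 ≡ 5^(5 + 1) + 3·5^3 + 3·5^2 + 3·5 + 2 (base 5). Lift 6: 280712. −1: 280711.
[4] 280711 ≡ 6^(6 + 1) + 3·6^3 + 3·6^2 + 3·6 + 1 (base 6). Lift 7: 5765999. −1: 5765998.
[5] 5765998 ≡ 7^(7 + 1) + 3·7^3 + 3·7^2 + 3·7 (base 7). Lift 8: 134219480. −1: 134219479.
[6] 134219479 ≡ 8^(8 + 1) + 3·8^3 + 3·8^2 + 2·8 + 7 (base 8). Lift 9: 3486786856. −1: 3486786855.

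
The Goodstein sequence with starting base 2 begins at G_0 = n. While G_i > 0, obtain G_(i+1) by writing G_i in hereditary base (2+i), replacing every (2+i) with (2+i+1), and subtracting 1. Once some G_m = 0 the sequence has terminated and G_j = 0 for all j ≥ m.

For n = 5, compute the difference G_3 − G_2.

(0) 5|_2 = 2^2 + 1 ↦ 3^3 + 1|_3 = 28 ⇒ 27
(1) 27|_3 = 3^3 ↦ 4^4|_4 = 256 ⇒ 255
(2) 255|_4 = 3·4^3 + 3·4^2 + 3·4 + 3 ↦ 3·5^3 + 3·5^2 + 3·5 + 3|_5 = 468 ⇒ 467

212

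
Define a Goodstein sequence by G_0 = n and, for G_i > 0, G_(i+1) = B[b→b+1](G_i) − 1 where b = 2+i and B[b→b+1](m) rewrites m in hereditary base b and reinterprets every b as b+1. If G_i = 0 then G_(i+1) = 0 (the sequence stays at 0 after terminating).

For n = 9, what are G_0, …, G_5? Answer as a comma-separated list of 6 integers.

G_0 = 9. HB_2(9) = 2^(2 + 1) + 1. Bump = 82. G_1 = 81.
G_1 = 81. HB_3(81) = 3^(3 + 1). Bump = 1024. G_2 = 1023.
G_2 = 1023. HB_4(1023) = 3·4^4 + 3·4^3 + 3·4^2 + 3·4 + 3. Bump = 9843. G_3 = 9842.
G_3 = 9842. HB_5(9842) = 3·5^5 + 3·5^3 + 3·5^2 + 3·5 + 2. Bump = 140744. G_4 = 140743.
G_4 = 140743. HB_6(140743) = 3·6^6 + 3·6^3 + 3·6^2 + 3·6 + 1. Bump = 2471827. G_5 = 2471826.

9, 81, 1023, 9842, 140743, 2471826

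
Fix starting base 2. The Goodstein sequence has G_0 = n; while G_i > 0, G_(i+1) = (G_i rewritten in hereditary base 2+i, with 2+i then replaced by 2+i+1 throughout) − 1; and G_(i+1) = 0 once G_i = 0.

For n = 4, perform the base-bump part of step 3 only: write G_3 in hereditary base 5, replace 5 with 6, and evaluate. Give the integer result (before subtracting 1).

step 0: 4 = 2^2; sub 3 for 2: 3^3; = 27; G_1 = 27−1 = 26
step 1: 26 = 2·3^2 + 2·3 + 2; sub 4 for 3: 2·4^2 + 2·4 + 2; = 42; G_2 = 42−1 = 41
step 2: 41 = 2·4^2 + 2·4 + 1; sub 5 for 4: 2·5^2 + 2·5 + 1; = 61; G_3 = 61−1 = 60
step 3: 60 = 2·5^2 + 2·5; sub 6 for 5: 2·6^2 + 2·6; = 84; G_4 = 84−1 = 83

84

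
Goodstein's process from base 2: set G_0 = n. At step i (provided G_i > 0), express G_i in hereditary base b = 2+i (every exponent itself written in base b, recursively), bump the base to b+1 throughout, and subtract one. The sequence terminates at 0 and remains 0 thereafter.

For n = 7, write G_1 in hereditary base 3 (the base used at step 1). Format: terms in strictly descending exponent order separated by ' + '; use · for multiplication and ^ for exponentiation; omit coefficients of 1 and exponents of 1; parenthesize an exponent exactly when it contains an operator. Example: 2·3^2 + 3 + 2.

3^3 + 3

[0] 7 ≡ 2^2 + 2 + 1 (base 2). Lift 3: 31. −1: 30.
[1] 30 ≡ 3^3 + 3 (base 3). Lift 4: 260. −1: 259.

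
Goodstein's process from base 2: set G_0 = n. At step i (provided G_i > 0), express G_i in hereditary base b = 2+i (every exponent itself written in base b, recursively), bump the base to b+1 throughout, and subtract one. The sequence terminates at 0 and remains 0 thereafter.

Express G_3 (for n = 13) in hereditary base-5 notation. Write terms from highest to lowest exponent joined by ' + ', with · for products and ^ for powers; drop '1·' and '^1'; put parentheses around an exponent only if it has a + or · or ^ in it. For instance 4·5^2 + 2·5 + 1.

i=0: 13 = 2^(2 + 1) + 2^2 + 1 (b=2); 2→3: 3^(3 + 1) + 3^3 + 1 = 109; 109−1 = 108
i=1: 108 = 3^(3 + 1) + 3^3 (b=3); 3→4: 4^(4 + 1) + 4^4 = 1280; 1280−1 = 1279
i=2: 1279 = 4^(4 + 1) + 3·4^3 + 3·4^2 + 3·4 + 3 (b=4); 4→5: 5^(5 + 1) + 3·5^3 + 3·5^2 + 3·5 + 3 = 16093; 16093−1 = 16092

5^(5 + 1) + 3·5^3 + 3·5^2 + 3·5 + 2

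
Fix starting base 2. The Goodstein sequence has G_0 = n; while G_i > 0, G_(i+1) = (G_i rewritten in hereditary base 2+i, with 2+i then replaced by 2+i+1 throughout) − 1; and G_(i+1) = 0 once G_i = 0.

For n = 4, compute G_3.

step 0: 4 = 2^2; sub 3 for 2: 3^3; = 27; G_1 = 27−1 = 26
step 1: 26 = 2·3^2 + 2·3 + 2; sub 4 for 3: 2·4^2 + 2·4 + 2; = 42; G_2 = 42−1 = 41
step 2: 41 = 2·4^2 + 2·4 + 1; sub 5 for 4: 2·5^2 + 2·5 + 1; = 61; G_3 = 61−1 = 60
step 3: 60 = 2·5^2 + 2·5; sub 6 for 5: 2·6^2 + 2·6; = 84; G_4 = 84−1 = 83

60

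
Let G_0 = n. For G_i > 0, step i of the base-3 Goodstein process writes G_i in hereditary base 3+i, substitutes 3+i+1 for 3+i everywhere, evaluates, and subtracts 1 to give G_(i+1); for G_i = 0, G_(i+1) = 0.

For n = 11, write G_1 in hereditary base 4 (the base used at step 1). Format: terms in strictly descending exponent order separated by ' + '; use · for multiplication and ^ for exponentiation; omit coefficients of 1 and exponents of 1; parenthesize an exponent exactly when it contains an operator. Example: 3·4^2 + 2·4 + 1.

4^2 + 1

11 —HB3→ 3^2 + 2 —bump→ 4^2 + 2 = 18 —(−1)→ 17
17 —HB4→ 4^2 + 1 —bump→ 5^2 + 1 = 26 —(−1)→ 25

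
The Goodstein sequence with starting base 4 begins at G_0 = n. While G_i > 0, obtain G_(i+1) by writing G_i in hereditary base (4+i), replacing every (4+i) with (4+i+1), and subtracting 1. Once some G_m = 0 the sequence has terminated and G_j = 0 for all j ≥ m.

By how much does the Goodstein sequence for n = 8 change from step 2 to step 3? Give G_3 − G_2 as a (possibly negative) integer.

0

i=0: 8 = 2·4 (b=4); 4→5: 2·5 = 10; 10−1 = 9
i=1: 9 = 5 + 4 (b=5); 5→6: 6 + 4 = 10; 10−1 = 9
i=2: 9 = 6 + 3 (b=6); 6→7: 7 + 3 = 10; 10−1 = 9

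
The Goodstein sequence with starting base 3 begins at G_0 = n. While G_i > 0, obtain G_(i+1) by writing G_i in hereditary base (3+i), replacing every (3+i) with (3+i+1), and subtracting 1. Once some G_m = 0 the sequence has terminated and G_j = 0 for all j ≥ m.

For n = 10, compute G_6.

36

[0] 10 ≡ 3^2 + 1 (base 3). Lift 4: 17. −1: 16.
[1] 16 ≡ 4^2 (base 4). Lift 5: 25. −1: 24.
[2] 24 ≡ 4·5 + 4 (base 5). Lift 6: 28. −1: 27.
[3] 27 ≡ 4·6 + 3 (base 6). Lift 7: 31. −1: 30.
[4] 30 ≡ 4·7 + 2 (base 7). Lift 8: 34. −1: 33.
[5] 33 ≡ 4·8 + 1 (base 8). Lift 9: 37. −1: 36.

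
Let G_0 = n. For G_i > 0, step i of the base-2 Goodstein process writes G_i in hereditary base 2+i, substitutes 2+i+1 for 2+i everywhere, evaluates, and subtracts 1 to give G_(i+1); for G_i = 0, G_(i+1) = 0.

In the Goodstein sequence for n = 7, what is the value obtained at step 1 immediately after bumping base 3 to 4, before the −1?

260

base 2: 7 = 2^2 + 2 + 1; at 3: 3^3 + 3 + 1 = 31; next = 30
base 3: 30 = 3^3 + 3; at 4: 4^4 + 4 = 260; next = 259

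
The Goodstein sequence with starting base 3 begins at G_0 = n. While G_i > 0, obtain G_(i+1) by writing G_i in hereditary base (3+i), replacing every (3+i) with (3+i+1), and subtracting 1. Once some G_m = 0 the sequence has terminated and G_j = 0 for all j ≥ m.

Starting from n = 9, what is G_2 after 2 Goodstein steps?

17

step 0: 9 = 3^2; sub 4 for 3: 4^2; = 16; G_1 = 16−1 = 15
step 1: 15 = 3·4 + 3; sub 5 for 4: 3·5 + 3; = 18; G_2 = 18−1 = 17
step 2: 17 = 3·5 + 2; sub 6 for 5: 3·6 + 2; = 20; G_3 = 20−1 = 19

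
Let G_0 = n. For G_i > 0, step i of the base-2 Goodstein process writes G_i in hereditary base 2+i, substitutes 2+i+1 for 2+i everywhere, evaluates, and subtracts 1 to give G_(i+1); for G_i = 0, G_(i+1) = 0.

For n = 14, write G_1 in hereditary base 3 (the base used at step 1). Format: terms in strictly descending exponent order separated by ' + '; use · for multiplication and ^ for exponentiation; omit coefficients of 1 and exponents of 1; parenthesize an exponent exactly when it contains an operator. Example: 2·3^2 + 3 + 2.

3^(3 + 1) + 3^3 + 2

14 —HB2→ 2^(2 + 1) + 2^2 + 2 —bump→ 3^(3 + 1) + 3^3 + 3 = 111 —(−1)→ 110
110 —HB3→ 3^(3 + 1) + 3^3 + 2 —bump→ 4^(4 + 1) + 4^4 + 2 = 1282 —(−1)→ 1281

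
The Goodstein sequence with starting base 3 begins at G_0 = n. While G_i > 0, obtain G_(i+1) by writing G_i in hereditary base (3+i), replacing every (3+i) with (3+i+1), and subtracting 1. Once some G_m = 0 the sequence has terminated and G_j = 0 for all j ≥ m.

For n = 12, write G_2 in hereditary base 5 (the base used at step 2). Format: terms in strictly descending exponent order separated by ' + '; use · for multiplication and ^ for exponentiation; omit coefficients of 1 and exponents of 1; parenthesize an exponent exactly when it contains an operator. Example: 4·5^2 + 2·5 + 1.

G_0 = 12. HB_3(12) = 3^2 + 3. Bump = 20. G_1 = 19.
G_1 = 19. HB_4(19) = 4^2 + 3. Bump = 28. G_2 = 27.
G_2 = 27. HB_5(27) = 5^2 + 2. Bump = 38. G_3 = 37.

5^2 + 2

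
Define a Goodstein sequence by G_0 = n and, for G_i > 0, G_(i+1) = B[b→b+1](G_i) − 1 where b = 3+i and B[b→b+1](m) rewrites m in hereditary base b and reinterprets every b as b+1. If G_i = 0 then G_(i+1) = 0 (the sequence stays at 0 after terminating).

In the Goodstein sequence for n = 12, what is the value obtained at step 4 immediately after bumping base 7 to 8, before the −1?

64

G_0=12  [base 3] 3^2 + 3  →[3↦4]→  4^2 + 4 = 20  −1 ⇒ G_1=19
G_1=19  [base 4] 4^2 + 3  →[4↦5]→  5^2 + 3 = 28  −1 ⇒ G_2=27
G_2=27  [base 5] 5^2 + 2  →[5↦6]→  6^2 + 2 = 38  −1 ⇒ G_3=37
G_3=37  [base 6] 6^2 + 1  →[6↦7]→  7^2 + 1 = 50  −1 ⇒ G_4=49
G_4=49  [base 7] 7^2  →[7↦8]→  8^2 = 64  −1 ⇒ G_5=63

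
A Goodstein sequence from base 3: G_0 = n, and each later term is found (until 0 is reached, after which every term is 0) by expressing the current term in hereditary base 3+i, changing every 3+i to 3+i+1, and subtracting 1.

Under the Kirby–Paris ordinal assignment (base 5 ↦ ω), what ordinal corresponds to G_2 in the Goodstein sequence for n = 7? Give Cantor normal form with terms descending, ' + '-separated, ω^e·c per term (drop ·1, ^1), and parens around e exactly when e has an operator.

ω + 4

i=0: 7 = 2·3 + 1 (b=3); 3→4: 2·4 + 1 = 9; 9−1 = 8
i=1: 8 = 2·4 (b=4); 4→5: 2·5 = 10; 10−1 = 9
i=2: 9 = 5 + 4 (b=5); 5→6: 6 + 4 = 10; 10−1 = 9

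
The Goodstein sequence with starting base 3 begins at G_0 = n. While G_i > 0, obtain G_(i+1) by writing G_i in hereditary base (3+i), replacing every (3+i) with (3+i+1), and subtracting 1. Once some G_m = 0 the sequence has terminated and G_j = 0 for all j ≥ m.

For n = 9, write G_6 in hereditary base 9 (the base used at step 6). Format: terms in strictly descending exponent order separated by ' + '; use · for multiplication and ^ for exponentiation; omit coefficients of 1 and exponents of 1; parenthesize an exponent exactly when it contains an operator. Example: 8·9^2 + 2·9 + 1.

[0] 9 ≡ 3^2 (base 3). Lift 4: 16. −1: 15.
[1] 15 ≡ 3·4 + 3 (base 4). Lift 5: 18. −1: 17.
[2] 17 ≡ 3·5 + 2 (base 5). Lift 6: 20. −1: 19.
[3] 19 ≡ 3·6 + 1 (base 6). Lift 7: 22. −1: 21.
[4] 21 ≡ 3·7 (base 7). Lift 8: 24. −1: 23.
[5] 23 ≡ 2·8 + 7 (base 8). Lift 9: 25. −1: 24.
[6] 24 ≡ 2·9 + 6 (base 9). Lift 10: 26. −1: 25.

2·9 + 6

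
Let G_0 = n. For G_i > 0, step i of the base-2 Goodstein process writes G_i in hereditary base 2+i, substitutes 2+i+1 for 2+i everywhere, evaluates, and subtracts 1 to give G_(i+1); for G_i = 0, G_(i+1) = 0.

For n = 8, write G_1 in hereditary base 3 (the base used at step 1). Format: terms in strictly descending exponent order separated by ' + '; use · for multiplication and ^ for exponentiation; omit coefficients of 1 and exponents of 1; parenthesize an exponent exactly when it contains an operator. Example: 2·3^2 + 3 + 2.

2·3^3 + 2·3^2 + 2·3 + 2

(0) 8|_2 = 2^(2 + 1) ↦ 3^(3 + 1)|_3 = 81 ⇒ 80
(1) 80|_3 = 2·3^3 + 2·3^2 + 2·3 + 2 ↦ 2·4^4 + 2·4^2 + 2·4 + 2|_4 = 554 ⇒ 553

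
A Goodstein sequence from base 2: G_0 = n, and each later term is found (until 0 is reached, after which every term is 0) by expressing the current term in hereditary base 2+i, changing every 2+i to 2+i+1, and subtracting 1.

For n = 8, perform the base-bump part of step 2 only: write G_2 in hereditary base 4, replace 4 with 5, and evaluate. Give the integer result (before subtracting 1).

[0] 8 ≡ 2^(2 + 1) (base 2). Lift 3: 81. −1: 80.
[1] 80 ≡ 2·3^3 + 2·3^2 + 2·3 + 2 (base 3). Lift 4: 554. −1: 553.
[2] 553 ≡ 2·4^4 + 2·4^2 + 2·4 + 1 (base 4). Lift 5: 6311. −1: 6310.

6311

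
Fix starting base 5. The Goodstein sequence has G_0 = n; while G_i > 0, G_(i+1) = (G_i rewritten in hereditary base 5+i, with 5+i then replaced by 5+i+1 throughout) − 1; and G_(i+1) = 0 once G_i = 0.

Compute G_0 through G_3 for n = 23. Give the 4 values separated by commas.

23, 26, 29, 32

G_0=23  [base 5] 4·5 + 3  →[5↦6]→  4·6 + 3 = 27  −1 ⇒ G_1=26
G_1=26  [base 6] 4·6 + 2  →[6↦7]→  4·7 + 2 = 30  −1 ⇒ G_2=29
G_2=29  [base 7] 4·7 + 1  →[7↦8]→  4·8 + 1 = 33  −1 ⇒ G_3=32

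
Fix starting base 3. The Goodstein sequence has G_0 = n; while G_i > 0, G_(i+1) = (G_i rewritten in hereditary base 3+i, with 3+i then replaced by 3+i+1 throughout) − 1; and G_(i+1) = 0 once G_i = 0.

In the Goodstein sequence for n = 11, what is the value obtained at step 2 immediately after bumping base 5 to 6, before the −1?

[0] 11 ≡ 3^2 + 2 (base 3). Lift 4: 18. −1: 17.
[1] 17 ≡ 4^2 + 1 (base 4). Lift 5: 26. −1: 25.
[2] 25 ≡ 5^2 (base 5). Lift 6: 36. −1: 35.

36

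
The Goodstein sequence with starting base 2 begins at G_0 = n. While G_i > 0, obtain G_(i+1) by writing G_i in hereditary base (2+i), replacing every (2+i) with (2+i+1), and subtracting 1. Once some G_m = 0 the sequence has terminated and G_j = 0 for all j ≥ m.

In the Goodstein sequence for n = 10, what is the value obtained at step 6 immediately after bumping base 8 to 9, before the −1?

1937434593

i=0: 10 = 2^(2 + 1) + 2 (b=2); 2→3: 3^(3 + 1) + 3 = 84; 84−1 = 83
i=1: 83 = 3^(3 + 1) + 2 (b=3); 3→4: 4^(4 + 1) + 2 = 1026; 1026−1 = 1025
i=2: 1025 = 4^(4 + 1) + 1 (b=4); 4→5: 5^(5 + 1) + 1 = 15626; 15626−1 = 15625
i=3: 15625 = 5^(5 + 1) (b=5); 5→6: 6^(6 + 1) = 279936; 279936−1 = 279935
i=4: 279935 = 5·6^6 + 5·6^5 + 5·6^4 + 5·6^3 + 5·6^2 + 5·6 + 5 (b=6); 6→7: 5·7^7 + 5·7^5 + 5·7^4 + 5·7^3 + 5·7^2 + 5·7 + 5 = 4215755; 4215755−1 = 4215754
i=5: 4215754 = 5·7^7 + 5·7^5 + 5·7^4 + 5·7^3 + 5·7^2 + 5·7 + 4 (b=7); 7→8: 5·8^8 + 5·8^5 + 5·8^4 + 5·8^3 + 5·8^2 + 5·8 + 4 = 84073324; 84073324−1 = 84073323
i=6: 84073323 = 5·8^8 + 5·8^5 + 5·8^4 + 5·8^3 + 5·8^2 + 5·8 + 3 (b=8); 8→9: 5·9^9 + 5·9^5 + 5·9^4 + 5·9^3 + 5·9^2 + 5·9 + 3 = 1937434593; 1937434593−1 = 1937434592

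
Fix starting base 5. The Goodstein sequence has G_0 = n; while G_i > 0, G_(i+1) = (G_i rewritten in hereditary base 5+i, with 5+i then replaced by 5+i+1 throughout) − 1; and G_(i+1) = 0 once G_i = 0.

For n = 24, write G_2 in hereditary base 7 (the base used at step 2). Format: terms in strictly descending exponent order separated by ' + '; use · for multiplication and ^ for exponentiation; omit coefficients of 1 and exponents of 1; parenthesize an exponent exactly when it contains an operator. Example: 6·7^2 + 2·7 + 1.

4·7 + 2

G_0=24  [base 5] 4·5 + 4  →[5↦6]→  4·6 + 4 = 28  −1 ⇒ G_1=27
G_1=27  [base 6] 4·6 + 3  →[6↦7]→  4·7 + 3 = 31  −1 ⇒ G_2=30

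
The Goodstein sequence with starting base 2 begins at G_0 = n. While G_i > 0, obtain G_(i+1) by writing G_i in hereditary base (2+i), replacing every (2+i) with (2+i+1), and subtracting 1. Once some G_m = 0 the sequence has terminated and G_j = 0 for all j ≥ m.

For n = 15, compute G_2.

base 2: 15 = 2^(2 + 1) + 2^2 + 2 + 1; at 3: 3^(3 + 1) + 3^3 + 3 + 1 = 112; next = 111
base 3: 111 = 3^(3 + 1) + 3^3 + 3; at 4: 4^(4 + 1) + 4^4 + 4 = 1284; next = 1283
base 4: 1283 = 4^(4 + 1) + 4^4 + 3; at 5: 5^(5 + 1) + 5^5 + 3 = 18753; next = 18752

1283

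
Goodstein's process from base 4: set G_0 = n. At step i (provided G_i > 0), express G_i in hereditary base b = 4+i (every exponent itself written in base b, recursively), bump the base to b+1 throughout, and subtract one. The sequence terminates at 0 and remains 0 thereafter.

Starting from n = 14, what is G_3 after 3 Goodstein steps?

step 0: 14 = 3·4 + 2; sub 5 for 4: 3·5 + 2; = 17; G_1 = 17−1 = 16
step 1: 16 = 3·5 + 1; sub 6 for 5: 3·6 + 1; = 19; G_2 = 19−1 = 18
step 2: 18 = 3·6; sub 7 for 6: 3·7; = 21; G_3 = 21−1 = 20

20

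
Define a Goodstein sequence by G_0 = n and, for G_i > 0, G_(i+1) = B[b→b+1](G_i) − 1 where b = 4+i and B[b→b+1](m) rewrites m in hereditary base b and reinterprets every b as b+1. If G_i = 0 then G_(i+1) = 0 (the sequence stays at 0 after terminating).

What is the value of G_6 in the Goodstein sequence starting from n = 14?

23

G_0 = 14. HB_4(14) = 3·4 + 2. Bump = 17. G_1 = 16.
G_1 = 16. HB_5(16) = 3·5 + 1. Bump = 19. G_2 = 18.
G_2 = 18. HB_6(18) = 3·6. Bump = 21. G_3 = 20.
G_3 = 20. HB_7(20) = 2·7 + 6. Bump = 22. G_4 = 21.
G_4 = 21. HB_8(21) = 2·8 + 5. Bump = 23. G_5 = 22.
G_5 = 22. HB_9(22) = 2·9 + 4. Bump = 24. G_6 = 23.
G_6 = 23. HB_10(23) = 2·10 + 3. Bump = 25. G_7 = 24.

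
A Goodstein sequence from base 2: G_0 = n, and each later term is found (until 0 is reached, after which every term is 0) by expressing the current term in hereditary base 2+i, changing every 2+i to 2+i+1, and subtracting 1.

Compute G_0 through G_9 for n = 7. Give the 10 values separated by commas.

7, 30, 259, 3127, 46657, 823543, 16777215, 37665879, 77777775, 150051213

G_0=7  [base 2] 2^2 + 2 + 1  →[2↦3]→  3^3 + 3 + 1 = 31  −1 ⇒ G_1=30
G_1=30  [base 3] 3^3 + 3  →[3↦4]→  4^4 + 4 = 260  −1 ⇒ G_2=259
G_2=259  [base 4] 4^4 + 3  →[4↦5]→  5^5 + 3 = 3128  −1 ⇒ G_3=3127
G_3=3127  [base 5] 5^5 + 2  →[5↦6]→  6^6 + 2 = 46658  −1 ⇒ G_4=46657
G_4=46657  [base 6] 6^6 + 1  →[6↦7]→  7^7 + 1 = 823544  −1 ⇒ G_5=823543
G_5=823543  [base 7] 7^7  →[7↦8]→  8^8 = 16777216  −1 ⇒ G_6=16777215
G_6=16777215  [base 8] 7·8^7 + 7·8^6 + 7·8^5 + 7·8^4 + 7·8^3 + 7·8^2 + 7·8 + 7  →[8↦9]→  7·9^7 + 7·9^6 + 7·9^5 + 7·9^4 + 7·9^3 + 7·9^2 + 7·9 + 7 = 37665880  −1 ⇒ G_7=37665879
G_7=37665879  [base 9] 7·9^7 + 7·9^6 + 7·9^5 + 7·9^4 + 7·9^3 + 7·9^2 + 7·9 + 6  →[9↦10]→  7·10^7 + 7·10^6 + 7·10^5 + 7·10^4 + 7·10^3 + 7·10^2 + 7·10 + 6 = 77777776  −1 ⇒ G_8=77777775
G_8=77777775  [base 10] 7·10^7 + 7·10^6 + 7·10^5 + 7·10^4 + 7·10^3 + 7·10^2 + 7·10 + 5  →[10↦11]→  7·11^7 + 7·11^6 + 7·11^5 + 7·11^4 + 7·11^3 + 7·11^2 + 7·11 + 5 = 150051214  −1 ⇒ G_9=150051213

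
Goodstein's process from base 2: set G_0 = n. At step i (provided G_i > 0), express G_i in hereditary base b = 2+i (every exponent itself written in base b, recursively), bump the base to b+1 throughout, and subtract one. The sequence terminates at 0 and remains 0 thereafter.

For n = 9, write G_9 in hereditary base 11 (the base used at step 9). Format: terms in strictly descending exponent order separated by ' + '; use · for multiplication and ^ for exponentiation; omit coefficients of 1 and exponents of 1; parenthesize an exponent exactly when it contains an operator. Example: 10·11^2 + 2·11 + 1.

G_0=9  [base 2] 2^(2 + 1) + 1  →[2↦3]→  3^(3 + 1) + 1 = 82  −1 ⇒ G_1=81
G_1=81  [base 3] 3^(3 + 1)  →[3↦4]→  4^(4 + 1) = 1024  −1 ⇒ G_2=1023
G_2=1023  [base 4] 3·4^4 + 3·4^3 + 3·4^2 + 3·4 + 3  →[4↦5]→  3·5^5 + 3·5^3 + 3·5^2 + 3·5 + 3 = 9843  −1 ⇒ G_3=9842
G_3=9842  [base 5] 3·5^5 + 3·5^3 + 3·5^2 + 3·5 + 2  →[5↦6]→  3·6^6 + 3·6^3 + 3·6^2 + 3·6 + 2 = 140744  −1 ⇒ G_4=140743
G_4=140743  [base 6] 3·6^6 + 3·6^3 + 3·6^2 + 3·6 + 1  →[6↦7]→  3·7^7 + 3·7^3 + 3·7^2 + 3·7 + 1 = 2471827  −1 ⇒ G_5=2471826
G_5=2471826  [base 7] 3·7^7 + 3·7^3 + 3·7^2 + 3·7  →[7↦8]→  3·8^8 + 3·8^3 + 3·8^2 + 3·8 = 50333400  −1 ⇒ G_6=50333399
G_6=50333399  [base 8] 3·8^8 + 3·8^3 + 3·8^2 + 2·8 + 7  →[8↦9]→  3·9^9 + 3·9^3 + 3·9^2 + 2·9 + 7 = 1162263922  −1 ⇒ G_7=1162263921
G_7=1162263921  [base 9] 3·9^9 + 3·9^3 + 3·9^2 + 2·9 + 6  →[9↦10]→  3·10^10 + 3·10^3 + 3·10^2 + 2·10 + 6 = 30000003326  −1 ⇒ G_8=30000003325
G_8=30000003325  [base 10] 3·10^10 + 3·10^3 + 3·10^2 + 2·10 + 5  →[10↦11]→  3·11^11 + 3·11^3 + 3·11^2 + 2·11 + 5 = 855935016216  −1 ⇒ G_9=855935016215

3·11^11 + 3·11^3 + 3·11^2 + 2·11 + 4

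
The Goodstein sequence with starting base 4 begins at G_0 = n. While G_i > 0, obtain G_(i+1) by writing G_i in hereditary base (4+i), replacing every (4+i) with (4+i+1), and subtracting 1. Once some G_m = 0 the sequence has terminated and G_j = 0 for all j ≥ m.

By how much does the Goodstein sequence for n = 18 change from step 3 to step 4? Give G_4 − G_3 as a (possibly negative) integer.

step 0: 18 = 4^2 + 2; sub 5 for 4: 5^2 + 2; = 27; G_1 = 27−1 = 26
step 1: 26 = 5^2 + 1; sub 6 for 5: 6^2 + 1; = 37; G_2 = 37−1 = 36
step 2: 36 = 6^2; sub 7 for 6: 7^2; = 49; G_3 = 49−1 = 48
step 3: 48 = 6·7 + 6; sub 8 for 7: 6·8 + 6; = 54; G_4 = 54−1 = 53

5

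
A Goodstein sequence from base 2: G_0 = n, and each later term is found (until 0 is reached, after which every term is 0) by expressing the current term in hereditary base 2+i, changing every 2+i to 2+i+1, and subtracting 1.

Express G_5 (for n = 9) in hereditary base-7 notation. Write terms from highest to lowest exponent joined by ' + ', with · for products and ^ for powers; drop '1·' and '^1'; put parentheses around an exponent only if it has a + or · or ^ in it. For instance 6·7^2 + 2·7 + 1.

3·7^7 + 3·7^3 + 3·7^2 + 3·7

9 —HB2→ 2^(2 + 1) + 1 —bump→ 3^(3 + 1) + 1 = 82 —(−1)→ 81
81 —HB3→ 3^(3 + 1) —bump→ 4^(4 + 1) = 1024 —(−1)→ 1023
1023 —HB4→ 3·4^4 + 3·4^3 + 3·4^2 + 3·4 + 3 —bump→ 3·5^5 + 3·5^3 + 3·5^2 + 3·5 + 3 = 9843 —(−1)→ 9842
9842 —HB5→ 3·5^5 + 3·5^3 + 3·5^2 + 3·5 + 2 —bump→ 3·6^6 + 3·6^3 + 3·6^2 + 3·6 + 2 = 140744 —(−1)→ 140743
140743 —HB6→ 3·6^6 + 3·6^3 + 3·6^2 + 3·6 + 1 —bump→ 3·7^7 + 3·7^3 + 3·7^2 + 3·7 + 1 = 2471827 —(−1)→ 2471826
2471826 —HB7→ 3·7^7 + 3·7^3 + 3·7^2 + 3·7 —bump→ 3·8^8 + 3·8^3 + 3·8^2 + 3·8 = 50333400 —(−1)→ 50333399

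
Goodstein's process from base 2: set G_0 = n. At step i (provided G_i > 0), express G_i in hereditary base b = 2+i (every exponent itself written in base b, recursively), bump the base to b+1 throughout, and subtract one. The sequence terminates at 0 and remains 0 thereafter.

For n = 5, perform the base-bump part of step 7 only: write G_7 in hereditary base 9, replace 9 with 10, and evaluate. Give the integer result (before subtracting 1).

3326

G_0 = 5. HB_2(5) = 2^2 + 1. Bump = 28. G_1 = 27.
G_1 = 27. HB_3(27) = 3^3. Bump = 256. G_2 = 255.
G_2 = 255. HB_4(255) = 3·4^3 + 3·4^2 + 3·4 + 3. Bump = 468. G_3 = 467.
G_3 = 467. HB_5(467) = 3·5^3 + 3·5^2 + 3·5 + 2. Bump = 776. G_4 = 775.
G_4 = 775. HB_6(775) = 3·6^3 + 3·6^2 + 3·6 + 1. Bump = 1198. G_5 = 1197.
G_5 = 1197. HB_7(1197) = 3·7^3 + 3·7^2 + 3·7. Bump = 1752. G_6 = 1751.
G_6 = 1751. HB_8(1751) = 3·8^3 + 3·8^2 + 2·8 + 7. Bump = 2455. G_7 = 2454.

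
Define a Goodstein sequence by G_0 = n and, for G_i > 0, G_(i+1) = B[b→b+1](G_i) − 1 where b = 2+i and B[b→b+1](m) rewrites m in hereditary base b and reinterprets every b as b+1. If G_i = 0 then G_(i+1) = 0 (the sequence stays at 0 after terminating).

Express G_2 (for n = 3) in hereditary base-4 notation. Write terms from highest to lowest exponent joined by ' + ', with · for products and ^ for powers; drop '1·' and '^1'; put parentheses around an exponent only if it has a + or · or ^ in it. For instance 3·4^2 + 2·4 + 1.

3

G_0 = 3. HB_2(3) = 2 + 1. Bump = 4. G_1 = 3.
G_1 = 3. HB_3(3) = 3. Bump = 4. G_2 = 3.
G_2 = 3. HB_4(3) = 3. Bump = 3. G_3 = 2.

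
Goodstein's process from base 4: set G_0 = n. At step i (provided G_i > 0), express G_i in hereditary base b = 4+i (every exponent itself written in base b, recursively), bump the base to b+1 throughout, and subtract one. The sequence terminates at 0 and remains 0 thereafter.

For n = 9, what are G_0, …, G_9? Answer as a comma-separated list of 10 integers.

G_0=9  [base 4] 2·4 + 1  →[4↦5]→  2·5 + 1 = 11  −1 ⇒ G_1=10
G_1=10  [base 5] 2·5  →[5↦6]→  2·6 = 12  −1 ⇒ G_2=11
G_2=11  [base 6] 6 + 5  →[6↦7]→  7 + 5 = 12  −1 ⇒ G_3=11
G_3=11  [base 7] 7 + 4  →[7↦8]→  8 + 4 = 12  −1 ⇒ G_4=11
G_4=11  [base 8] 8 + 3  →[8↦9]→  9 + 3 = 12  −1 ⇒ G_5=11
G_5=11  [base 9] 9 + 2  →[9↦10]→  10 + 2 = 12  −1 ⇒ G_6=11
G_6=11  [base 10] 10 + 1  →[10↦11]→  11 + 1 = 12  −1 ⇒ G_7=11
G_7=11  [base 11] 11  →[11↦12]→  12 = 12  −1 ⇒ G_8=11
G_8=11  [base 12] 11  →[12↦13]→  11 = 11  −1 ⇒ G_9=10

9, 10, 11, 11, 11, 11, 11, 11, 11, 10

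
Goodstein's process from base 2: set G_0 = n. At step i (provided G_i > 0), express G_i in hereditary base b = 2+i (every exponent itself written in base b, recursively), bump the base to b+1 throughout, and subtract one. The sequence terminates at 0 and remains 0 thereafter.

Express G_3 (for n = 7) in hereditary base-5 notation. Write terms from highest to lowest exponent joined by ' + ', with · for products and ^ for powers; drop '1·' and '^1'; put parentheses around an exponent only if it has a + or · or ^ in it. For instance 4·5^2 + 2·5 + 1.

5^5 + 2

(0) 7|_2 = 2^2 + 2 + 1 ↦ 3^3 + 3 + 1|_3 = 31 ⇒ 30
(1) 30|_3 = 3^3 + 3 ↦ 4^4 + 4|_4 = 260 ⇒ 259
(2) 259|_4 = 4^4 + 3 ↦ 5^5 + 3|_5 = 3128 ⇒ 3127
(3) 3127|_5 = 5^5 + 2 ↦ 6^6 + 2|_6 = 46658 ⇒ 46657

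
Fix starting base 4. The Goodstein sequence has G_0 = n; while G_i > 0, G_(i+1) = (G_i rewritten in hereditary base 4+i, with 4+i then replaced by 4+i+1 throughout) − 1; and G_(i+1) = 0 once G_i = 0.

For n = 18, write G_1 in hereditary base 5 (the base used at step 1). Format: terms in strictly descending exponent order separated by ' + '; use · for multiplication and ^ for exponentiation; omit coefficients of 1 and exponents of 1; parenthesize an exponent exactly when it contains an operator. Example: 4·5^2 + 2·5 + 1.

5^2 + 1

base 4: 18 = 4^2 + 2; at 5: 5^2 + 2 = 27; next = 26
base 5: 26 = 5^2 + 1; at 6: 6^2 + 1 = 37; next = 36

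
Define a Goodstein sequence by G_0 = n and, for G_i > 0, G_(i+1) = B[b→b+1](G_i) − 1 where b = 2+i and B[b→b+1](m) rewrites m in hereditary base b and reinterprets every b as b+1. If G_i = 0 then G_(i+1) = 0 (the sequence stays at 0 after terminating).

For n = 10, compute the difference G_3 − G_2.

14600

step 0: 10 = 2^(2 + 1) + 2; sub 3 for 2: 3^(3 + 1) + 3; = 84; G_1 = 84−1 = 83
step 1: 83 = 3^(3 + 1) + 2; sub 4 for 3: 4^(4 + 1) + 2; = 1026; G_2 = 1026−1 = 1025
step 2: 1025 = 4^(4 + 1) + 1; sub 5 for 4: 5^(5 + 1) + 1; = 15626; G_3 = 15626−1 = 15625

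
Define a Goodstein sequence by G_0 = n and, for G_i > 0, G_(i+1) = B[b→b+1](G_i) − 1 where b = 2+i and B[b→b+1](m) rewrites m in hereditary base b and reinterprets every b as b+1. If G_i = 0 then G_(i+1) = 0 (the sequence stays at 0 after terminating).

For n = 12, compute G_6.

134217867

12 —HB2→ 2^(2 + 1) + 2^2 —bump→ 3^(3 + 1) + 3^3 = 108 —(−1)→ 107
107 —HB3→ 3^(3 + 1) + 2·3^2 + 2·3 + 2 —bump→ 4^(4 + 1) + 2·4^2 + 2·4 + 2 = 1066 —(−1)→ 1065
1065 —HB4→ 4^(4 + 1) + 2·4^2 + 2·4 + 1 —bump→ 5^(5 + 1) + 2·5^2 + 2·5 + 1 = 15686 —(−1)→ 15685
15685 —HB5→ 5^(5 + 1) + 2·5^2 + 2·5 —bump→ 6^(6 + 1) + 2·6^2 + 2·6 = 280020 —(−1)→ 280019
280019 —HB6→ 6^(6 + 1) + 2·6^2 + 6 + 5 —bump→ 7^(7 + 1) + 2·7^2 + 7 + 5 = 5764911 —(−1)→ 5764910
5764910 —HB7→ 7^(7 + 1) + 2·7^2 + 7 + 4 —bump→ 8^(8 + 1) + 2·8^2 + 8 + 4 = 134217868 —(−1)→ 134217867
134217867 —HB8→ 8^(8 + 1) + 2·8^2 + 8 + 3 —bump→ 9^(9 + 1) + 2·9^2 + 9 + 3 = 3486784575 —(−1)→ 3486784574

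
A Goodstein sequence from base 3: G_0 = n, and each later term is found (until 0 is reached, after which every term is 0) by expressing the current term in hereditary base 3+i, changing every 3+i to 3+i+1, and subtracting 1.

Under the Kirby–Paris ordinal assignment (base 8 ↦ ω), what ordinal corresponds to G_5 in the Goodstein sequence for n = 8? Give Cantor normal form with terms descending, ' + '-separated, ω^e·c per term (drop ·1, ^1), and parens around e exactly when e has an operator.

step 0: 8 = 2·3 + 2; sub 4 for 3: 2·4 + 2; = 10; G_1 = 10−1 = 9
step 1: 9 = 2·4 + 1; sub 5 for 4: 2·5 + 1; = 11; G_2 = 11−1 = 10
step 2: 10 = 2·5; sub 6 for 5: 2·6; = 12; G_3 = 12−1 = 11
step 3: 11 = 6 + 5; sub 7 for 6: 7 + 5; = 12; G_4 = 12−1 = 11
step 4: 11 = 7 + 4; sub 8 for 7: 8 + 4; = 12; G_5 = 12−1 = 11
step 5: 11 = 8 + 3; sub 9 for 8: 9 + 3; = 12; G_6 = 12−1 = 11

ω + 3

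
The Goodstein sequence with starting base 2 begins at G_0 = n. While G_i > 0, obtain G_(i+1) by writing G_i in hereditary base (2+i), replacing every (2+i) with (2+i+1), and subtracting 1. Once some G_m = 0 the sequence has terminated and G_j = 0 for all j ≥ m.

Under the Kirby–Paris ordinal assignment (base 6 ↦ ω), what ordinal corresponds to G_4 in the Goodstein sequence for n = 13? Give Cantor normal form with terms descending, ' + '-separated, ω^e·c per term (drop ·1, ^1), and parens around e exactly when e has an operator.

ω^(ω + 1) + ω^3·3 + ω^2·3 + ω·3 + 1

base 2: 13 = 2^(2 + 1) + 2^2 + 1; at 3: 3^(3 + 1) + 3^3 + 1 = 109; next = 108
base 3: 108 = 3^(3 + 1) + 3^3; at 4: 4^(4 + 1) + 4^4 = 1280; next = 1279
base 4: 1279 = 4^(4 + 1) + 3·4^3 + 3·4^2 + 3·4 + 3; at 5: 5^(5 + 1) + 3·5^3 + 3·5^2 + 3·5 + 3 = 16093; next = 16092
base 5: 16092 = 5^(5 + 1) + 3·5^3 + 3·5^2 + 3·5 + 2; at 6: 6^(6 + 1) + 3·6^3 + 3·6^2 + 3·6 + 2 = 280712; next = 280711
base 6: 280711 = 6^(6 + 1) + 3·6^3 + 3·6^2 + 3·6 + 1; at 7: 7^(7 + 1) + 3·7^3 + 3·7^2 + 3·7 + 1 = 5765999; next = 5765998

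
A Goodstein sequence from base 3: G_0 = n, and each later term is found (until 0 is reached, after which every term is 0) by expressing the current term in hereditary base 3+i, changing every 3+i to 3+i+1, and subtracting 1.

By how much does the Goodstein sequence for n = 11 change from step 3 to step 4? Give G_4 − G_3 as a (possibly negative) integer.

step 0: 11 = 3^2 + 2; sub 4 for 3: 4^2 + 2; = 18; G_1 = 18−1 = 17
step 1: 17 = 4^2 + 1; sub 5 for 4: 5^2 + 1; = 26; G_2 = 26−1 = 25
step 2: 25 = 5^2; sub 6 for 5: 6^2; = 36; G_3 = 36−1 = 35
step 3: 35 = 5·6 + 5; sub 7 for 6: 5·7 + 5; = 40; G_4 = 40−1 = 39

4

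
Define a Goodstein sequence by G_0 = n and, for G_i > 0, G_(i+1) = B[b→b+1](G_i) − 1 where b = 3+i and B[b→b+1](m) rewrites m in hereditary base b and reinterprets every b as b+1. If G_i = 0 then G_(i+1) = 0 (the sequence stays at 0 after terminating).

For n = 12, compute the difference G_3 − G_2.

[0] 12 ≡ 3^2 + 3 (base 3). Lift 4: 20. −1: 19.
[1] 19 ≡ 4^2 + 3 (base 4). Lift 5: 28. −1: 27.
[2] 27 ≡ 5^2 + 2 (base 5). Lift 6: 38. −1: 37.

10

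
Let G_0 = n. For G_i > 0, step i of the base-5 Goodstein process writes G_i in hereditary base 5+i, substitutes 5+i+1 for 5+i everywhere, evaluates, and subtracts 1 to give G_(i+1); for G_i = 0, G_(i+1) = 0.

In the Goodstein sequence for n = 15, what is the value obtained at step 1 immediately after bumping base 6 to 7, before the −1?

step 0: 15 = 3·5; sub 6 for 5: 3·6; = 18; G_1 = 18−1 = 17
step 1: 17 = 2·6 + 5; sub 7 for 6: 2·7 + 5; = 19; G_2 = 19−1 = 18

19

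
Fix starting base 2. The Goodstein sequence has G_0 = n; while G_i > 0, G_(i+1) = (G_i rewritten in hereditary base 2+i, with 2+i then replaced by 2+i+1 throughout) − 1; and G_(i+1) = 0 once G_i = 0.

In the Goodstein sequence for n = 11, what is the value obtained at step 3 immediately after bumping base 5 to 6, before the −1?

step 0: 11 = 2^(2 + 1) + 2 + 1; sub 3 for 2: 3^(3 + 1) + 3 + 1; = 85; G_1 = 85−1 = 84
step 1: 84 = 3^(3 + 1) + 3; sub 4 for 3: 4^(4 + 1) + 4; = 1028; G_2 = 1028−1 = 1027
step 2: 1027 = 4^(4 + 1) + 3; sub 5 for 4: 5^(5 + 1) + 3; = 15628; G_3 = 15628−1 = 15627
step 3: 15627 = 5^(5 + 1) + 2; sub 6 for 5: 6^(6 + 1) + 2; = 279938; G_4 = 279938−1 = 279937

279938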